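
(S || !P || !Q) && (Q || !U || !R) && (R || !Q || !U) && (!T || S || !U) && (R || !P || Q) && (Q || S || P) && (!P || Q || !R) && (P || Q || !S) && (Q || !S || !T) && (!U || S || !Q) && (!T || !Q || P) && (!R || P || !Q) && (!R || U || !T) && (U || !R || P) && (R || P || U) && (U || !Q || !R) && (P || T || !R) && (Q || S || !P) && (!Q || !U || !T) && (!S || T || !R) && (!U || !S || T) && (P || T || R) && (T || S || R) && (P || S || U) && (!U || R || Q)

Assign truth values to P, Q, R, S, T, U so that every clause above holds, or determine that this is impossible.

P ↦ true; Q ↦ true; R ↦ false; S ↦ true; T ↦ false; U ↦ false

Case S = true:
Case P = true:
Case R = false:
Unit clause (Q) forces Q = true.
Unit clause (!U) forces U = false.
Every clause is now satisfied; T is unconstrained.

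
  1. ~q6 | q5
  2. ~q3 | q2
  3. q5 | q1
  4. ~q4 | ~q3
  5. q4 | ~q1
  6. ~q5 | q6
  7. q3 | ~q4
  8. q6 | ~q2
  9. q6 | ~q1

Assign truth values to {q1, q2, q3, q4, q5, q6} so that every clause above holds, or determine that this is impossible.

Case q6 = 1:
From the singleton clause (q5), q5 = 1.
Case q3 = 1:
From the singleton clause (q2), q2 = 1.
From the singleton clause (~q4), q4 = 0.
From the singleton clause (~q1), q1 = 0.
Every clause now holds.

q1: 0; q2: 1; q3: 1; q4: 0; q5: 1; q6: 1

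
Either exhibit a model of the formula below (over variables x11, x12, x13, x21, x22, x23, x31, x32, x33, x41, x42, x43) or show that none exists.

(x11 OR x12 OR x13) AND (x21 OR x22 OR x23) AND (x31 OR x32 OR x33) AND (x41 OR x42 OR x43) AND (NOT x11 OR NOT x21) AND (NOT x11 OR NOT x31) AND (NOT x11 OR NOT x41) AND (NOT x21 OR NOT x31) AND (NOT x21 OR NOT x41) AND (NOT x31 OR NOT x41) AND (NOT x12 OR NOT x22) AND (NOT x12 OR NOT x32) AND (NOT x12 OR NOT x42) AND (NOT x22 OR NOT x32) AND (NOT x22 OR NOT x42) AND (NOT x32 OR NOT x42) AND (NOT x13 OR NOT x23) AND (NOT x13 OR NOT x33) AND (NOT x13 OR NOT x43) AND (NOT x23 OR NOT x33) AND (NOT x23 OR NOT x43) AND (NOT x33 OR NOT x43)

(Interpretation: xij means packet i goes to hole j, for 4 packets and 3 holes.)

Branch on x11: set x11 = false.
Branch on x12: set x12 = true.
Unit clause (NOT x22) forces x22 = false.
Unit clause (NOT x32) forces x32 = false.
Unit clause (NOT x42) forces x42 = false.
Branch on x21: set x21 = true.
Unit clause (NOT x31) forces x31 = false.
Unit clause (x33) forces x33 = true.
Unit clause (NOT x41) forces x41 = false.
Unit clause (x43) forces x43 = true.
But (NOT x43) is also a unit clause — contradiction.
Undo x21 and try x21 = false.
Unit clause (x23) forces x23 = true.
Unit clause (NOT x13) forces x13 = false.
Unit clause (NOT x33) forces x33 = false.
Unit clause (x31) forces x31 = true.
Unit clause (NOT x41) forces x41 = false.
Unit clause (x43) forces x43 = true.
But (NOT x43) is also a unit clause — contradiction.
Neither x21 = true nor x21 = false works.
Undo x12 and try x12 = false.
Unit clause (x13) forces x13 = true.
Unit clause (NOT x23) forces x23 = false.
Unit clause (NOT x33) forces x33 = false.
Unit clause (NOT x43) forces x43 = false.
Branch on x21: set x21 = true.
Unit clause (NOT x31) forces x31 = false.
Unit clause (x32) forces x32 = true.
Unit clause (NOT x41) forces x41 = false.
Unit clause (x42) forces x42 = true.
But (NOT x42) is also a unit clause — contradiction.
Undo x21 and try x21 = false.
Unit clause (x22) forces x22 = true.
Unit clause (NOT x32) forces x32 = false.
Unit clause (x31) forces x31 = true.
Unit clause (NOT x41) forces x41 = false.
Unit clause (x42) forces x42 = true.
But (NOT x42) is also a unit clause — contradiction.
Neither x21 = true nor x21 = false works.
Neither x12 = true nor x12 = false works.
Undo x11 and try x11 = true.
Unit clause (NOT x21) forces x21 = false.
Unit clause (NOT x31) forces x31 = false.
Unit clause (NOT x41) forces x41 = false.
Branch on x22: set x22 = true.
Unit clause (NOT x12) forces x12 = false.
Unit clause (NOT x32) forces x32 = false.
Unit clause (x33) forces x33 = true.
Unit clause (NOT x42) forces x42 = false.
Unit clause (x43) forces x43 = true.
But (NOT x43) is also a unit clause — contradiction.
Undo x22 and try x22 = false.
Unit clause (x23) forces x23 = true.
Unit clause (NOT x13) forces x13 = false.
Unit clause (NOT x33) forces x33 = false.
Unit clause (x32) forces x32 = true.
Unit clause (NOT x12) forces x12 = false.
Unit clause (NOT x42) forces x42 = false.
Unit clause (x43) forces x43 = true.
But (NOT x43) is also a unit clause — contradiction.
Neither x22 = true nor x22 = false works.
Neither x11 = true nor x11 = false works.

UNSATISFIABLE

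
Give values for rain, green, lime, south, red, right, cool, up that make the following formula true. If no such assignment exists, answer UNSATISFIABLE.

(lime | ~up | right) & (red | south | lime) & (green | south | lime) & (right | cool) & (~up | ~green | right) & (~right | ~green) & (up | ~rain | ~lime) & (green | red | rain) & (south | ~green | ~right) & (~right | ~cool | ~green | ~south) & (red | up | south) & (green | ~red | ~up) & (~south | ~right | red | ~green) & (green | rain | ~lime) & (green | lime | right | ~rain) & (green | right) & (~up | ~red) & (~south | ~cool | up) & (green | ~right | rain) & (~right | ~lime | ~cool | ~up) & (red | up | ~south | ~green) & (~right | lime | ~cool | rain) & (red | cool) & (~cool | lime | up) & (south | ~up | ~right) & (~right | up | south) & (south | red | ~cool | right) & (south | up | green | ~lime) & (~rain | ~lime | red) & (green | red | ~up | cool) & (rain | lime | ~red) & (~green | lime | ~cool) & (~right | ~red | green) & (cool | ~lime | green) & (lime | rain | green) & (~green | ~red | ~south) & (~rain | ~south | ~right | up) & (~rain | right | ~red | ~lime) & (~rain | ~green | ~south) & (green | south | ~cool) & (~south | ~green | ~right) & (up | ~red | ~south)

rain ↦ 1, green ↦ 0, lime ↦ 0, south ↦ 1, red ↦ 0, right ↦ 1, cool ↦ 1, up ↦ 1

Case right = 1:
Unit clause (~green) forces green = 0.
Unit clause (rain) forces rain = 1.
Unit clause (~red) forces red = 0.
Unit clause (cool) forces cool = 1.
Unit clause (~lime) forces lime = 0.
Unit clause (south) forces south = 1.
Unit clause (up) forces up = 1.
All clauses are satisfied.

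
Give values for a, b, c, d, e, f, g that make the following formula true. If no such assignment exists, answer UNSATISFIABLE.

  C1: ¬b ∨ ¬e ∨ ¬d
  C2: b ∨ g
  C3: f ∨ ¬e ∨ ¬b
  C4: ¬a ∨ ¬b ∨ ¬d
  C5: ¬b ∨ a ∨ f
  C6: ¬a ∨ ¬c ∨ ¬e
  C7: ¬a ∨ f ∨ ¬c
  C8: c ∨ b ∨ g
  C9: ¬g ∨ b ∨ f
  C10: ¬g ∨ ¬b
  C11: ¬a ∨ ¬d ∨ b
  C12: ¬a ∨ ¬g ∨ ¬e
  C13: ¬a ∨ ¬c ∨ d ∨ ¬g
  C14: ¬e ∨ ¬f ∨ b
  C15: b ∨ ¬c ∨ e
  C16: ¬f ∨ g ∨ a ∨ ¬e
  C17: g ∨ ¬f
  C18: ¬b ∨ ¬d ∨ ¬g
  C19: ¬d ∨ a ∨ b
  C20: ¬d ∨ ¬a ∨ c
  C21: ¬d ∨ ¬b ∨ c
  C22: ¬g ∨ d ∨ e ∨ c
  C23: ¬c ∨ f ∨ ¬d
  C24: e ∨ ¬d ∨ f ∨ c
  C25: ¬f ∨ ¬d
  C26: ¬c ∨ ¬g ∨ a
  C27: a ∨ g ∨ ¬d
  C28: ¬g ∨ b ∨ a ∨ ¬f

a: True,  b: True,  c: False,  d: False,  e: False,  f: False,  g: False

Case b = True:
(¬g) alone gives g = False.
(¬f) alone gives f = False.
(¬e) alone gives e = False.
(a) alone gives a = True.
(¬d) alone gives d = False.
(¬c) alone gives c = False.
All clauses are satisfied.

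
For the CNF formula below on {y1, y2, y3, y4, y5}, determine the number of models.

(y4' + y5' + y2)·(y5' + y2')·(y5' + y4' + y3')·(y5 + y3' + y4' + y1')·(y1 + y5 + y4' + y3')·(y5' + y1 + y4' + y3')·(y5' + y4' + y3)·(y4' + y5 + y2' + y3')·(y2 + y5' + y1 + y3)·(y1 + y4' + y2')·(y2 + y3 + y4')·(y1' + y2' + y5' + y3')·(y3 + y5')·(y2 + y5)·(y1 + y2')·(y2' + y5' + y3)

5

There are 2^5 = 32 truth assignments over (y1, y2, y3, y4, y5).
Split on y4. With y4 = 1, the clauses containing y4 are satisfied and y4' drops from the rest; 1 of the 2^4 = 16 assignments to the other variables satisfy what remains.
With y4 = 0, by the same count on the reduced clause set, 4 assignments work.
Total: 1 + 4 = 5.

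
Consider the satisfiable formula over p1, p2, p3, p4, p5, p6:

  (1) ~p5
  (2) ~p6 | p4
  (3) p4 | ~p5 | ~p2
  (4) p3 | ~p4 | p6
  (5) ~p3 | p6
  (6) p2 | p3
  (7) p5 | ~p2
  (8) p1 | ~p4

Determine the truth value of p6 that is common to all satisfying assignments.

True

Suppose p6 = 0.
The clause (~p5) is unit, so p5 = 0.
The clause (~p3) is unit, so p3 = 0.
The clause (~p4) is unit, so p4 = 0.
The clause (p2) is unit, so p2 = 1.
Now (~p2) is unsatisfied and unit — conflict.
So every satisfying assignment has p6 = True.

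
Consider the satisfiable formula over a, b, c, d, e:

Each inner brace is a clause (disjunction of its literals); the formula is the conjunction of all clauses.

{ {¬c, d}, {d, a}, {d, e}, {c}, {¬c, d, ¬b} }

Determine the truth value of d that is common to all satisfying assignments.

True

Suppose d = False.
Unit clause (¬c) forces c = False.
But (c) is also a unit clause — contradiction.
So every satisfying assignment has d = True.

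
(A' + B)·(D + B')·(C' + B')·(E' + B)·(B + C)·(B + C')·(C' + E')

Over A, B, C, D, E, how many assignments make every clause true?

4

There are 2^5 = 32 truth assignments over (A, B, C, D, E).
Split on C. With C = 1, the clauses containing C are satisfied and C' drops from the rest; 0 of the 2^4 = 16 assignments to the other variables satisfy what remains.
With C = 0, by the same count on the reduced clause set, 4 assignments work.
Total: 0 + 4 = 4.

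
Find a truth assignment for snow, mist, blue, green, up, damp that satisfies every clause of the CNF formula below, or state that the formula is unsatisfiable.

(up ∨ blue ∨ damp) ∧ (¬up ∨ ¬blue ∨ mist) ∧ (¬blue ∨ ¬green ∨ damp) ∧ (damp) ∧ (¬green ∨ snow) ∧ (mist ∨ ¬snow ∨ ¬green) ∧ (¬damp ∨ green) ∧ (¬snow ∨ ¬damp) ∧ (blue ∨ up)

UNSATISFIABLE

The clause (damp) is unit, so damp = True.
The clause (green) is unit, so green = True.
The clause (snow) is unit, so snow = True.
That conflicts with the unit clause (¬snow).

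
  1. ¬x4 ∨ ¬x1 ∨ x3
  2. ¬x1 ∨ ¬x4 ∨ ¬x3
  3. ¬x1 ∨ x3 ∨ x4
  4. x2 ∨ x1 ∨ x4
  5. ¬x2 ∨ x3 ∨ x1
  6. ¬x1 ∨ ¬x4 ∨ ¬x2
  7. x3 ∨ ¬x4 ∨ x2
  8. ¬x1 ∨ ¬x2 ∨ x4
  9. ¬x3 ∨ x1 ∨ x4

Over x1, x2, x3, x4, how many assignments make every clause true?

3

There are 2^4 = 16 truth assignments over (x1, x2, x3, x4).
Check each against the 9 clauses (columns in the order x1, x2, x3, x4):
  F F F F  ✗ fails (x2 ∨ x1 ∨ x4)
  F F F T  ✗ fails (x3 ∨ ¬x4 ∨ x2)
  F F T F  ✗ fails (x2 ∨ x1 ∨ x4)
  F F T T  ✓ satisfies all
  F T F F  ✗ fails (¬x2 ∨ x3 ∨ x1)
  F T F T  ✗ fails (¬x2 ∨ x3 ∨ x1)
  F T T F  ✗ fails (¬x3 ∨ x1 ∨ x4)
  F T T T  ✓ satisfies all
  T F F F  ✗ fails (¬x1 ∨ x3 ∨ x4)
  T F F T  ✗ fails (¬x4 ∨ ¬x1 ∨ x3)
  T F T F  ✓ satisfies all
  T F T T  ✗ fails (¬x1 ∨ ¬x4 ∨ ¬x3)
  T T F F  ✗ fails (¬x1 ∨ x3 ∨ x4)
  T T F T  ✗ fails (¬x4 ∨ ¬x1 ∨ x3)
  T T T F  ✗ fails (¬x1 ∨ ¬x2 ∨ x4)
  T T T T  ✗ fails (¬x1 ∨ ¬x4 ∨ ¬x3)
3 of the 16 rows are models.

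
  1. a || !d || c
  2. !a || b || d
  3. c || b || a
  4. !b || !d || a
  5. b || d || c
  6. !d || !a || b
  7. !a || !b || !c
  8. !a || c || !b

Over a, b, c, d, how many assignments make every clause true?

There are 2^4 = 16 truth assignments over (a, b, c, d).
Check each against the 8 clauses (columns in the order a, b, c, d):
  F F F F  ✗ fails (c || b || a)
  F F F T  ✗ fails (a || !d || c)
  F F T F  ✓ satisfies all
  F F T T  ✓ satisfies all
  F T F F  ✓ satisfies all
  F T F T  ✗ fails (a || !d || c)
  F T T F  ✓ satisfies all
  F T T T  ✗ fails (!b || !d || a)
  T F F F  ✗ fails (!a || b || d)
  T F F T  ✗ fails (!d || !a || b)
  T F T F  ✗ fails (!a || b || d)
  T F T T  ✗ fails (!d || !a || b)
  T T F F  ✗ fails (!a || c || !b)
  T T F T  ✗ fails (!a || c || !b)
  T T T F  ✗ fails (!a || !b || !c)
  T T T T  ✗ fails (!a || !b || !c)
4 of the 16 rows are models.

4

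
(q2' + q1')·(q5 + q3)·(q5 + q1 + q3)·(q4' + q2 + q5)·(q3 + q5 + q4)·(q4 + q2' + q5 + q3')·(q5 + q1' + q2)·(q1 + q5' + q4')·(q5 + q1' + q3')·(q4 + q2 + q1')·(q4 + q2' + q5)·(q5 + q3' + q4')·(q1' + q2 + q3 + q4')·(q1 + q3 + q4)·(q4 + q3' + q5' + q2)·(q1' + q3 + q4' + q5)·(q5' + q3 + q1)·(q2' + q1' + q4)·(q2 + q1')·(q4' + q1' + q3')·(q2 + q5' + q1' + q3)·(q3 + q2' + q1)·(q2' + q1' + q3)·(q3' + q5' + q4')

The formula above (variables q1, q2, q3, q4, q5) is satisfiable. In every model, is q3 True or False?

True

Suppose q3 = 0.
Unit clause (q5) forces q5 = 1.
Unit clause (q1) forces q1 = 1.
Unit clause (q2') forces q2 = 0.
But (q2) is also a unit clause — contradiction.
So every satisfying assignment has q3 = True.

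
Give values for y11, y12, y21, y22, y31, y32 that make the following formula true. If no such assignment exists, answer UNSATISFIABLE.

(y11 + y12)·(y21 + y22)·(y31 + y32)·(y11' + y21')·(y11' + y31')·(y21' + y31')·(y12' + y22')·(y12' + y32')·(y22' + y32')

UNSATISFIABLE

Branch on y11: set y11 = 1.
Unit clause (y21') forces y21 = 0.
Unit clause (y22) forces y22 = 1.
Unit clause (y31') forces y31 = 0.
Unit clause (y32) forces y32 = 1.
Now (y32') is unsatisfied and unit — conflict.
So y11 must be the other value — set y11 = 0.
Unit clause (y12) forces y12 = 1.
Unit clause (y22') forces y22 = 0.
Unit clause (y21) forces y21 = 1.
Unit clause (y31') forces y31 = 0.
Unit clause (y32) forces y32 = 1.
Now (y32') is unsatisfied and unit — conflict.
Either choice for y11 ends in contradiction.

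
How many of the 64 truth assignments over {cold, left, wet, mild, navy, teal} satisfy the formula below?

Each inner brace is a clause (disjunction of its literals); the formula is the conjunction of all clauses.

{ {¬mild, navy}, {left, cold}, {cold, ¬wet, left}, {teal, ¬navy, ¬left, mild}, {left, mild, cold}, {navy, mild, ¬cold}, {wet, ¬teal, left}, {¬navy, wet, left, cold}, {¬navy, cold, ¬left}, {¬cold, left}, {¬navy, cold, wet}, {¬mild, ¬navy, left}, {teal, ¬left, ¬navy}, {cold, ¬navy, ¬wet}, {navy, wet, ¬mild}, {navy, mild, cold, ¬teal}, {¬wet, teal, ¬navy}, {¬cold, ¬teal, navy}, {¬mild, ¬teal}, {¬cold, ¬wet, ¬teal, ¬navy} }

There are 2^6 = 64 truth assignments over (cold, left, wet, mild, navy, teal).
Split on left. With left = True, the clauses containing left are satisfied and ¬left drops from the rest; 3 of the 2^5 = 32 assignments to the other variables satisfy what remains.
With left = False, by the same count on the reduced clause set, 0 assignments work.
Total: 3 + 0 = 3.

3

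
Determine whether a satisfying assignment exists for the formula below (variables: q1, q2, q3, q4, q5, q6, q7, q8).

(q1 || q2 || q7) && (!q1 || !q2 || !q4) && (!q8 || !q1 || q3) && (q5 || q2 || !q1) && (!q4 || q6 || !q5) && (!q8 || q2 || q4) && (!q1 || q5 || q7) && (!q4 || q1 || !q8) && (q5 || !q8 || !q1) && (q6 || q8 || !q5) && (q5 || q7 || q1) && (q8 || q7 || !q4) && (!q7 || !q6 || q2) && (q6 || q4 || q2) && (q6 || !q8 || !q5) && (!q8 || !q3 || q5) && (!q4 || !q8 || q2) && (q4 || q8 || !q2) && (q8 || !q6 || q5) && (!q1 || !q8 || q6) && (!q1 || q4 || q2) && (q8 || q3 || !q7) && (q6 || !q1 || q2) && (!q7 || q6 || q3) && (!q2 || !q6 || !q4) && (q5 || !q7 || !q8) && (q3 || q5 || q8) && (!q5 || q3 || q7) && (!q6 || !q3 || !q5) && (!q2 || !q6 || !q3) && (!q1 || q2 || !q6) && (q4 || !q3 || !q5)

Yes, satisfiable

Case q1 = false:
Case q2 = true:
Case q4 = true:
The clause (!q8) is unit, so q8 = false.
The clause (q7) is unit, so q7 = true.
The clause (q3) is unit, so q3 = true.
The clause (!q6) is unit, so q6 = false.
The clause (!q5) is unit, so q5 = false.
All clauses are satisfied.
A satisfying assignment: q1=false,  q2=true,  q3=true,  q4=true,  q5=false,  q6=false,  q7=true,  q8=false.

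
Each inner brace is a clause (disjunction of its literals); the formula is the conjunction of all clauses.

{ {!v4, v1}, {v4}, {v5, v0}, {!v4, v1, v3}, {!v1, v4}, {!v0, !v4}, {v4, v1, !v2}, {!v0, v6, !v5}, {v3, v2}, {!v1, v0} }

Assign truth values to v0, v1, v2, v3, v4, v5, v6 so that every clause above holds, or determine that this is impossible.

UNSATISFIABLE

The clause (v4) is unit, so v4 = true.
The clause (v1) is unit, so v1 = true.
The clause (!v0) is unit, so v0 = false.
That conflicts with the unit clause (v0).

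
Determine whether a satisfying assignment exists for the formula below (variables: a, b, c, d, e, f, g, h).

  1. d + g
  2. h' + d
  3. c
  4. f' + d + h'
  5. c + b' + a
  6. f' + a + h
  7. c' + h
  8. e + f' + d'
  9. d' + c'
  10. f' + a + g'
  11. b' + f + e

No, unsatisfiable

(c) alone gives c = 1.
(h) alone gives h = 1.
(d) alone gives d = 1.
That conflicts with the unit clause (d').
No assignment satisfies every clause.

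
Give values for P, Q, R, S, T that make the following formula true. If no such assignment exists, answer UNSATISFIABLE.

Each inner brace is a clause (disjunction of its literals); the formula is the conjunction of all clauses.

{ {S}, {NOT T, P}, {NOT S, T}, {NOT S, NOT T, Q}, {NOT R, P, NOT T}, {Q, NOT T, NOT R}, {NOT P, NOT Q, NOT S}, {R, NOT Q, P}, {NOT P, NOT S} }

UNSATISFIABLE

Unit clause (S) forces S = true.
Unit clause (T) forces T = true.
Unit clause (P) forces P = true.
Now (NOT P) is unsatisfied and unit — conflict.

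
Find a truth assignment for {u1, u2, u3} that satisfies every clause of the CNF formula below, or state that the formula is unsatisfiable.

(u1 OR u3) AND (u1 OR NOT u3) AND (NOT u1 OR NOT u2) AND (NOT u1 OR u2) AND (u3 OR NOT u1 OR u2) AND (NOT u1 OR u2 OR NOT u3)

UNSATISFIABLE

Try u1 = true.
(NOT u2) alone gives u2 = false.
But (u2) is also a unit clause — contradiction.
That branch fails; take u1 = false instead.
(u3) alone gives u3 = true.
But (NOT u3) is also a unit clause — contradiction.
Neither u1 = true nor u1 = false works.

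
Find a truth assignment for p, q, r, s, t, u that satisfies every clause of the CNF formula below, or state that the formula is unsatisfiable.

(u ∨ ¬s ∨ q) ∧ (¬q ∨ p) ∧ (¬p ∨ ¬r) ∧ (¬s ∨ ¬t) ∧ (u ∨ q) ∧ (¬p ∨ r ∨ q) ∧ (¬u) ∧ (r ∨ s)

The clause (¬u) is unit, so u = False.
The clause (q) is unit, so q = True.
The clause (p) is unit, so p = True.
The clause (¬r) is unit, so r = False.
The clause (s) is unit, so s = True.
The clause (¬t) is unit, so t = False.
This assignment satisfies each clause.

p=True,  q=True,  r=False,  s=True,  t=False,  u=False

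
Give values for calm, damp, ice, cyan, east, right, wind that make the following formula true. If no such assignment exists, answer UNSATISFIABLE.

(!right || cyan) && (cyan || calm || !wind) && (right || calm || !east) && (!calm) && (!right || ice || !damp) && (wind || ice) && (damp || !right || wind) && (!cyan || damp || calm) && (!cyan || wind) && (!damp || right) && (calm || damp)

calm: false; damp: true; ice: true; cyan: true; east: false; right: true; wind: true

(!calm) alone gives calm = false.
(damp) alone gives damp = true.
(right) alone gives right = true.
(cyan) alone gives cyan = true.
(ice) alone gives ice = true.
(wind) alone gives wind = true.
No clause remains; east is free.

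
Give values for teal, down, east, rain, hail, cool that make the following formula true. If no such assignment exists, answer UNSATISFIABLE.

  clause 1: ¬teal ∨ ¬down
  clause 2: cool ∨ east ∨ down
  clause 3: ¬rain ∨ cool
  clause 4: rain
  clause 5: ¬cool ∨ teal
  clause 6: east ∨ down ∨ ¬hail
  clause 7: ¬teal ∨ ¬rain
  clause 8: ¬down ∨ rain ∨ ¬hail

(rain) alone gives rain = True.
(cool) alone gives cool = True.
(teal) alone gives teal = True.
That conflicts with the unit clause (¬teal).

UNSATISFIABLE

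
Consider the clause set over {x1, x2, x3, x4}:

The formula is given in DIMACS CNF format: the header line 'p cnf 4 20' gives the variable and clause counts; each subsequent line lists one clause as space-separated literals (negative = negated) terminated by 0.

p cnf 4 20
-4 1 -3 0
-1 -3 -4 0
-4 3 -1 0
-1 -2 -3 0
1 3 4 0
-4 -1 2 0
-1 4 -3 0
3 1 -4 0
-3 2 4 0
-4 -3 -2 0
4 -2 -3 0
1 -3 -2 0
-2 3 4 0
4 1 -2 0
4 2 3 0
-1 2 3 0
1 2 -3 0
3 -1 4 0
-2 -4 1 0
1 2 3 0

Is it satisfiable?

No, unsatisfiable

Case x4 = False:
Case x1 = True:
From the singleton clause (¬x3), x3 = False.
But (x3) is also a unit clause — contradiction.
That branch fails; take x1 = False instead.
From the singleton clause (x3), x3 = True.
From the singleton clause (x2), x2 = True.
But (¬x2) is also a unit clause — contradiction.
Both values of x1 lead to a conflict.
That branch fails; take x4 = True instead.
Case x1 = True:
From the singleton clause (¬x3), x3 = False.
But (x3) is also a unit clause — contradiction.
That branch fails; take x1 = False instead.
From the singleton clause (¬x3), x3 = False.
But (x3) is also a unit clause — contradiction.
Both values of x1 lead to a conflict.
Both values of x4 lead to a conflict.
No assignment satisfies every clause.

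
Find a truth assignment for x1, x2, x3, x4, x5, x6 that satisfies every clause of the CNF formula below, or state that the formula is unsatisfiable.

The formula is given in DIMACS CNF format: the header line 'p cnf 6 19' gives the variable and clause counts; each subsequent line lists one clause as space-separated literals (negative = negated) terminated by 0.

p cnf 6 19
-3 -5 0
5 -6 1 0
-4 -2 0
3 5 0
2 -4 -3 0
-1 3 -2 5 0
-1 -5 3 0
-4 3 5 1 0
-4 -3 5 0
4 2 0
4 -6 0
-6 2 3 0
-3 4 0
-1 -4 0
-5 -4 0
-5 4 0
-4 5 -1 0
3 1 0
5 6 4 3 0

Try x3 = False.
The clause (x5) is unit, so x5 = True.
The clause (¬x1) is unit, so x1 = False.
That conflicts with the unit clause (x1).
So x3 must be the other value — set x3 = True.
The clause (¬x5) is unit, so x5 = False.
The clause (¬x4) is unit, so x4 = False.
That conflicts with the unit clause (x4).
Neither x3 = True nor x3 = False works.

UNSATISFIABLE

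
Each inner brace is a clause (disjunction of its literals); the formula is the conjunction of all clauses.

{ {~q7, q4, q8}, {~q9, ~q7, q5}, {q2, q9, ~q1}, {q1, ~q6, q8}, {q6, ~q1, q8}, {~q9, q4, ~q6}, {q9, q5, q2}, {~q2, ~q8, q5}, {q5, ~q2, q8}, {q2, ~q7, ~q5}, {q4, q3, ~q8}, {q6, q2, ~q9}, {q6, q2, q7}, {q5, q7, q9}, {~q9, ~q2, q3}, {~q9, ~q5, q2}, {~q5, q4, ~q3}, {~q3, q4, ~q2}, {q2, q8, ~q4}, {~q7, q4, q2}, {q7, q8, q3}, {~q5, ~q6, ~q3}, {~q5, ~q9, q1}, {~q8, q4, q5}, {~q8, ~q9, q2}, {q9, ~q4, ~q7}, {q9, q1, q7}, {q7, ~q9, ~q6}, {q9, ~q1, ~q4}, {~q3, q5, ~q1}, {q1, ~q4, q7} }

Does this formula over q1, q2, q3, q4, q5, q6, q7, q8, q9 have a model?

Satisfiable

Branch on q7: set q7 = 1.
Branch on q4: set q4 = 1.
The clause (q9) is unit, so q9 = 1.
The clause (q5) is unit, so q5 = 1.
The clause (q2) is unit, so q2 = 1.
The clause (q3) is unit, so q3 = 1.
The clause (~q6) is unit, so q6 = 0.
The clause (q1) is unit, so q1 = 1.
The clause (q8) is unit, so q8 = 1.
All clauses are satisfied.
A satisfying assignment: q1: 1; q2: 1; q3: 1; q4: 1; q5: 1; q6: 0; q7: 1; q8: 1; q9: 1.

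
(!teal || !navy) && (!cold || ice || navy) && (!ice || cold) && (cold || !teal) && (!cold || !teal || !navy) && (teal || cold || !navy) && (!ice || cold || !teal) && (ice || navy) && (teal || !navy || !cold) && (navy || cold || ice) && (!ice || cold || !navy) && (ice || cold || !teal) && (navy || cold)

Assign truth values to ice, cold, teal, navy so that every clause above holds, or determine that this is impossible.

Try teal = true.
The clause (!navy) is unit, so navy = false.
The clause (cold) is unit, so cold = true.
The clause (ice) is unit, so ice = true.
This assignment satisfies each clause.

ice=true; cold=true; teal=true; navy=false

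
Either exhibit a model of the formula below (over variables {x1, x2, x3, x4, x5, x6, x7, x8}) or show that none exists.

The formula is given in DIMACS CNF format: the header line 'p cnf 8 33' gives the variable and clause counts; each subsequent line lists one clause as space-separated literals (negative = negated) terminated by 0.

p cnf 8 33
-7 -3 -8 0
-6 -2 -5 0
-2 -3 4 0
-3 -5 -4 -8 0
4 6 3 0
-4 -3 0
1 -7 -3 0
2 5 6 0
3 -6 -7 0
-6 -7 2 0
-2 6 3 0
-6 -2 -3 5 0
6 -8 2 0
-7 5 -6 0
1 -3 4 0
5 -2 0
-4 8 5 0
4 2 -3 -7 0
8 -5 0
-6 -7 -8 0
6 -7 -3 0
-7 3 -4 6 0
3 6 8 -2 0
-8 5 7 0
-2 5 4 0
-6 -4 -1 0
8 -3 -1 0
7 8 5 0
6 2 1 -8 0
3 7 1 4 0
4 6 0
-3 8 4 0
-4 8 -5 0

x1 ↦ True; x2 ↦ False; x3 ↦ True; x4 ↦ False; x5 ↦ True; x6 ↦ True; x7 ↦ False; x8 ↦ True

Branch on x4: set x4 = False.
(x6) alone gives x6 = True.
Branch on x2: set x2 = False.
(¬x7) alone gives x7 = False.
Branch on x1: set x1 = True.
Branch on x8: set x8 = True.
(x5) alone gives x5 = True.
Every clause is now satisfied; x3 is unconstrained.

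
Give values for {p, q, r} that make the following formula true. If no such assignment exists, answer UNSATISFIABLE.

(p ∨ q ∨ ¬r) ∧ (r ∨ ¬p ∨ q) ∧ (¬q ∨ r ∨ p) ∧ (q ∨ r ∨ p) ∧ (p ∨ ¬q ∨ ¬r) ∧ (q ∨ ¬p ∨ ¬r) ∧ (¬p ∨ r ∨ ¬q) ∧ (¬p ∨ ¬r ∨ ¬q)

UNSATISFIABLE

Try p = True.
Try r = True.
(q) alone gives q = True.
But (¬q) is also a unit clause — contradiction.
So r must be the other value — set r = False.
(q) alone gives q = True.
But (¬q) is also a unit clause — contradiction.
Neither r = True nor r = False works.
So p must be the other value — set p = False.
Try q = True.
(r) alone gives r = True.
But (¬r) is also a unit clause — contradiction.
So q must be the other value — set q = False.
(¬r) alone gives r = False.
But (r) is also a unit clause — contradiction.
Neither q = True nor q = False works.
Neither p = True nor p = False works.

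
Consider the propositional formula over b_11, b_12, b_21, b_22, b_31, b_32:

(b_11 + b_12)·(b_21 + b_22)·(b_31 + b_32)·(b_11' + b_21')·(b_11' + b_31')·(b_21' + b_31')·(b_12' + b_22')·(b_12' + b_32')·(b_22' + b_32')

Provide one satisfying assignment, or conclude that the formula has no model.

Suppose b_11 = 1.
Unit clause (b_21') forces b_21 = 0.
Unit clause (b_22) forces b_22 = 1.
Unit clause (b_31') forces b_31 = 0.
Unit clause (b_32) forces b_32 = 1.
That conflicts with the unit clause (b_32').
Backtrack on b_11: now try b_11 = 0.
Unit clause (b_12) forces b_12 = 1.
Unit clause (b_22') forces b_22 = 0.
Unit clause (b_21) forces b_21 = 1.
Unit clause (b_31') forces b_31 = 0.
Unit clause (b_32) forces b_32 = 1.
That conflicts with the unit clause (b_32').
Either choice for b_11 ends in contradiction.

UNSATISFIABLE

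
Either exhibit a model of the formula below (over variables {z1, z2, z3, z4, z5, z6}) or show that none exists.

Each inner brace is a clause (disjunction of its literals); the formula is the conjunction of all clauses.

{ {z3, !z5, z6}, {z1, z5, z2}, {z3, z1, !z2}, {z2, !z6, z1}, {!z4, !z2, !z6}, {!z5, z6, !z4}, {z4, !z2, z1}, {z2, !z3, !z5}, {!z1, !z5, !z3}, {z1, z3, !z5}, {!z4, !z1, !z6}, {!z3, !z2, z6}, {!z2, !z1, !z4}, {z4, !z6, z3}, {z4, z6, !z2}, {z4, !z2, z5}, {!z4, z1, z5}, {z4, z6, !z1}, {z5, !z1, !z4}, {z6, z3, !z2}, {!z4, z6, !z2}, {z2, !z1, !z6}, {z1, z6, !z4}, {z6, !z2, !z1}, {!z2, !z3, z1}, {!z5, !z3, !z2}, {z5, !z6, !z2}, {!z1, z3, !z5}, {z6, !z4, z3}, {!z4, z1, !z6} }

UNSATISFIABLE

Suppose z3 = true.
Suppose z2 = true.
(z6) alone gives z6 = true.
(!z4) alone gives z4 = false.
(z1) alone gives z1 = true.
(!z5) alone gives z5 = false.
That conflicts with the unit clause (z5).
That branch fails; take z2 = false instead.
(!z5) alone gives z5 = false.
(z1) alone gives z1 = true.
(!z4) alone gives z4 = false.
(z6) alone gives z6 = true.
That conflicts with the unit clause (!z6).
Either choice for z2 ends in contradiction.
That branch fails; take z3 = false instead.
Suppose z5 = false.
Suppose z1 = true.
(!z4) alone gives z4 = false.
(!z6) alone gives z6 = false.
That conflicts with the unit clause (z6).
That branch fails; take z1 = false instead.
(z2) alone gives z2 = true.
That conflicts with the unit clause (!z2).
Either choice for z1 ends in contradiction.
That branch fails; take z5 = true instead.
(z6) alone gives z6 = true.
(z1) alone gives z1 = true.
That conflicts with the unit clause (!z1).
Either choice for z5 ends in contradiction.
Either choice for z3 ends in contradiction.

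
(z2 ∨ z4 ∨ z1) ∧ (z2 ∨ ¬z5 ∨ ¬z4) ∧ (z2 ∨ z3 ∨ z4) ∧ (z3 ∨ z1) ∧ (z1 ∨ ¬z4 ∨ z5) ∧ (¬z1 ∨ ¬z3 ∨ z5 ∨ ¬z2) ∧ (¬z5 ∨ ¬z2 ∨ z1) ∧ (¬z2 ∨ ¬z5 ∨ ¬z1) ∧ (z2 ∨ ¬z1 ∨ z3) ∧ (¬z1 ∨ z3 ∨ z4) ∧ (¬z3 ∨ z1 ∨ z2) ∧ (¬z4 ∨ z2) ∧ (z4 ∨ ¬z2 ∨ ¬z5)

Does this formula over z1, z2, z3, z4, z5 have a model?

Case z3 = False:
Unit clause (z1) forces z1 = True.
Unit clause (z2) forces z2 = True.
Unit clause (¬z5) forces z5 = False.
Unit clause (z4) forces z4 = True.
All clauses are satisfied.
A satisfying assignment: z1 ↦ True; z2 ↦ True; z3 ↦ False; z4 ↦ True; z5 ↦ False.

Yes, satisfiable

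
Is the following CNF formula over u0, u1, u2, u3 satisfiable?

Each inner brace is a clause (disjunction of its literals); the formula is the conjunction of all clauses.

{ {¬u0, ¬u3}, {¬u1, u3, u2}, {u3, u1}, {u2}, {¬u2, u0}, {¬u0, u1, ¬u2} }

Unit clause (u2) forces u2 = True.
Unit clause (u0) forces u0 = True.
Unit clause (¬u3) forces u3 = False.
Unit clause (u1) forces u1 = True.
All clauses are satisfied.
A satisfying assignment: u0: True; u1: True; u2: True; u3: False.

Satisfiable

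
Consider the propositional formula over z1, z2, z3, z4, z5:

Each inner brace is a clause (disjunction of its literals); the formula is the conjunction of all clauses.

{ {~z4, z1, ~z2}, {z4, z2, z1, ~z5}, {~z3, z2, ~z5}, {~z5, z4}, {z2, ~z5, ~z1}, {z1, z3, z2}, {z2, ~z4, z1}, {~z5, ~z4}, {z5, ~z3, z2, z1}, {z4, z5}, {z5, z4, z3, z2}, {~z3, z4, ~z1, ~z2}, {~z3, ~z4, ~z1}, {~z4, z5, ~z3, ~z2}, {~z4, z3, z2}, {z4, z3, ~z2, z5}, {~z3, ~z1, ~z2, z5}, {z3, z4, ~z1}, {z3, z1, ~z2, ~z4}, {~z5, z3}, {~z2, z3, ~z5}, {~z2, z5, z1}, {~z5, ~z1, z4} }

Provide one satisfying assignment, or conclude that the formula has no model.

z1=1, z2=1, z3=0, z4=1, z5=0

Try z5 = 0.
(z4) alone gives z4 = 1.
Try z1 = 1.
(~z3) alone gives z3 = 0.
(z2) alone gives z2 = 1.
All clauses are satisfied.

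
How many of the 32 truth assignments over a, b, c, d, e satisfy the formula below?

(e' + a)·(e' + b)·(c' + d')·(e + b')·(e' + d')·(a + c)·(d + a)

There are 2^5 = 32 truth assignments over (a, b, c, d, e).
Split on b. With b = 1, the clauses containing b are satisfied and b' drops from the rest; 2 of the 2^4 = 16 assignments to the other variables satisfy what remains.
With b = 0, by the same count on the reduced clause set, 3 assignments work.
(One model: a=T, b=F, c=F, d=F, e=F.)
Total: 2 + 3 = 5.

5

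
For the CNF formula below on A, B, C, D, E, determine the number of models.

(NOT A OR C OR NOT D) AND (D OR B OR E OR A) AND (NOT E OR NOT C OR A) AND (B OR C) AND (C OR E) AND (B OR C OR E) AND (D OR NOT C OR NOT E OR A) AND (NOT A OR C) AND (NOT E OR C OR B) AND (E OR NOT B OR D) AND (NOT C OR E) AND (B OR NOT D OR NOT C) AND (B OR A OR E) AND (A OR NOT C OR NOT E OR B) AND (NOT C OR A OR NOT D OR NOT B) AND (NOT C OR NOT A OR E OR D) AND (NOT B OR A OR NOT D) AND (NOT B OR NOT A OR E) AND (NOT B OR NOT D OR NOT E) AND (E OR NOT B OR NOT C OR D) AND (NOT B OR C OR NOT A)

There are 2^5 = 32 truth assignments over (A, B, C, D, E).
Split on C. With C = true, the clauses containing C are satisfied and NOT C drops from the rest; 2 of the 2^4 = 16 assignments to the other variables satisfy what remains.
With C = false, by the same count on the reduced clause set, 1 assignment works.
Total: 2 + 1 = 3.

3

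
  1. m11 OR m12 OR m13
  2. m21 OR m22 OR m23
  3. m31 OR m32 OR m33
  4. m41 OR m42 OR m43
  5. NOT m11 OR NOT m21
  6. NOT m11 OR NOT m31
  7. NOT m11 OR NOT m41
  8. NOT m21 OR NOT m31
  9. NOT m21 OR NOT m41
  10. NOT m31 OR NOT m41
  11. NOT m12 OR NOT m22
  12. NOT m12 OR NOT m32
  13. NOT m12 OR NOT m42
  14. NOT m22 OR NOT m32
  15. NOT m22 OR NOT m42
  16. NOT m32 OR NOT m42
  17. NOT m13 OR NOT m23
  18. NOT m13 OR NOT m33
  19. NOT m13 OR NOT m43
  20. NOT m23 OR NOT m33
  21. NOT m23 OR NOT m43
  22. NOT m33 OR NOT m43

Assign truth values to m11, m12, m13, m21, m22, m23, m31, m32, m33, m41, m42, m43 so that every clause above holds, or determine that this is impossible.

UNSATISFIABLE

Branch on m11: set m11 = false.
Branch on m12: set m12 = true.
(NOT m22) alone gives m22 = false.
(NOT m32) alone gives m32 = false.
(NOT m42) alone gives m42 = false.
Branch on m21: set m21 = true.
(NOT m31) alone gives m31 = false.
(m33) alone gives m33 = true.
(NOT m41) alone gives m41 = false.
(m43) alone gives m43 = true.
Now (NOT m43) is unsatisfied and unit — conflict.
Undo m21 and try m21 = false.
(m23) alone gives m23 = true.
(NOT m13) alone gives m13 = false.
(NOT m33) alone gives m33 = false.
(m31) alone gives m31 = true.
(NOT m41) alone gives m41 = false.
(m43) alone gives m43 = true.
Now (NOT m43) is unsatisfied and unit — conflict.
Neither m21 = true nor m21 = false works.
Undo m12 and try m12 = false.
(m13) alone gives m13 = true.
(NOT m23) alone gives m23 = false.
(NOT m33) alone gives m33 = false.
(NOT m43) alone gives m43 = false.
Branch on m21: set m21 = true.
(NOT m31) alone gives m31 = false.
(m32) alone gives m32 = true.
(NOT m41) alone gives m41 = false.
(m42) alone gives m42 = true.
Now (NOT m42) is unsatisfied and unit — conflict.
Undo m21 and try m21 = false.
(m22) alone gives m22 = true.
(NOT m32) alone gives m32 = false.
(m31) alone gives m31 = true.
(NOT m41) alone gives m41 = false.
(m42) alone gives m42 = true.
Now (NOT m42) is unsatisfied and unit — conflict.
Neither m21 = true nor m21 = false works.
Neither m12 = true nor m12 = false works.
Undo m11 and try m11 = true.
(NOT m21) alone gives m21 = false.
(NOT m31) alone gives m31 = false.
(NOT m41) alone gives m41 = false.
Branch on m22: set m22 = true.
(NOT m12) alone gives m12 = false.
(NOT m32) alone gives m32 = false.
(m33) alone gives m33 = true.
(NOT m42) alone gives m42 = false.
(m43) alone gives m43 = true.
Now (NOT m43) is unsatisfied and unit — conflict.
Undo m22 and try m22 = false.
(m23) alone gives m23 = true.
(NOT m13) alone gives m13 = false.
(NOT m33) alone gives m33 = false.
(m32) alone gives m32 = true.
(NOT m12) alone gives m12 = false.
(NOT m42) alone gives m42 = false.
(m43) alone gives m43 = true.
Now (NOT m43) is unsatisfied and unit — conflict.
Neither m22 = true nor m22 = false works.
Neither m11 = true nor m11 = false works.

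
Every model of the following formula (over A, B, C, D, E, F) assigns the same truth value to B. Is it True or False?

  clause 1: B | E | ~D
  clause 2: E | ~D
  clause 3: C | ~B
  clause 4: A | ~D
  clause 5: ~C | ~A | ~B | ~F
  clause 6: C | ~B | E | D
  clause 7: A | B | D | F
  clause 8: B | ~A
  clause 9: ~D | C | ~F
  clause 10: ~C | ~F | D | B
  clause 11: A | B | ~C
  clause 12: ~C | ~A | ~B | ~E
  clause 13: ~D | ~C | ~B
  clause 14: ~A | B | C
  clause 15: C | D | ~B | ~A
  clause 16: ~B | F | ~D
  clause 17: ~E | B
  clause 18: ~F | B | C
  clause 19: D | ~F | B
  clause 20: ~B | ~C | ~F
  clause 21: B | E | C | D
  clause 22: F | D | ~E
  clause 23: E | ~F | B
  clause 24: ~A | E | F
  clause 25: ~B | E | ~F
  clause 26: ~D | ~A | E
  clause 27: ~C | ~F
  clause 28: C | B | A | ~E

Suppose B = 0.
From the singleton clause (~A), A = 0.
From the singleton clause (~D), D = 0.
From the singleton clause (F), F = 1.
That conflicts with the unit clause (~F).
So every satisfying assignment has B = True.

True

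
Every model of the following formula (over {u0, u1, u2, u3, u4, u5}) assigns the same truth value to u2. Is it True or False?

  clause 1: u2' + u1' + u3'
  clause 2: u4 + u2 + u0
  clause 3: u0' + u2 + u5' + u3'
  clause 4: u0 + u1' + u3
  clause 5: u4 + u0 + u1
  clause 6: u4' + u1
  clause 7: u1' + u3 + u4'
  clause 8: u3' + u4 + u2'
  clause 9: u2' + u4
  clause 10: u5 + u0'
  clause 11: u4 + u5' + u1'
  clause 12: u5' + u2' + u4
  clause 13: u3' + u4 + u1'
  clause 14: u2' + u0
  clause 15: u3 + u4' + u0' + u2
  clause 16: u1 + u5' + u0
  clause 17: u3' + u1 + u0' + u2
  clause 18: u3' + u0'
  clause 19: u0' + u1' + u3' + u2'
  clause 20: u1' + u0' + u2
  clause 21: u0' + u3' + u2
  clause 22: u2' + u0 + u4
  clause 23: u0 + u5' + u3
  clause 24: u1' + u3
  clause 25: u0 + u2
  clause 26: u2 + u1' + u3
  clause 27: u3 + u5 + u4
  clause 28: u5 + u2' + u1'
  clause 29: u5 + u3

Suppose u2 = 1.
The clause (u4) is unit, so u4 = 1.
The clause (u1) is unit, so u1 = 1.
The clause (u3') is unit, so u3 = 0.
That conflicts with the unit clause (u3).
So every satisfying assignment has u2 = False.

False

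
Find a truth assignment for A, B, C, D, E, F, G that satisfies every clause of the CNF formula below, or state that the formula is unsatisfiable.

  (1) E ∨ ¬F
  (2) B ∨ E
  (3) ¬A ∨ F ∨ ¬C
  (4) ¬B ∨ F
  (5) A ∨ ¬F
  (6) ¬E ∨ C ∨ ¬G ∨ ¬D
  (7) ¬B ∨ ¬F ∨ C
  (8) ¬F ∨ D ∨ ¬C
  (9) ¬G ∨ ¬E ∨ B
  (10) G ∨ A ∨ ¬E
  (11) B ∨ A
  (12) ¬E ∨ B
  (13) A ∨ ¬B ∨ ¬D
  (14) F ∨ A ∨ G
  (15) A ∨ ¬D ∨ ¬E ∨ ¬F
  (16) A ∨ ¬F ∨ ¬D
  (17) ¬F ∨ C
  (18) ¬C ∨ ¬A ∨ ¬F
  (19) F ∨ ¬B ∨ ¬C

Case E = True:
From the singleton clause (B), B = True.
From the singleton clause (F), F = True.
From the singleton clause (A), A = True.
From the singleton clause (C), C = True.
But (¬C) is also a unit clause — contradiction.
That branch fails; take E = False instead.
From the singleton clause (¬F), F = False.
From the singleton clause (B), B = True.
But (¬B) is also a unit clause — contradiction.
Either choice for E ends in contradiction.

UNSATISFIABLE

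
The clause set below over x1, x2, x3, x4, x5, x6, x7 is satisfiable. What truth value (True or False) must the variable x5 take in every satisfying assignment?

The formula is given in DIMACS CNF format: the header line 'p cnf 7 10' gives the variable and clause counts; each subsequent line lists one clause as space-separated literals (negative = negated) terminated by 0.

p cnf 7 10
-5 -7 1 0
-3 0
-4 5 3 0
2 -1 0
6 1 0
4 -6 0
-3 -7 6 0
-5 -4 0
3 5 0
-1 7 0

True

Suppose x5 = False.
The clause (¬x3) is unit, so x3 = False.
But (x3) is also a unit clause — contradiction.
So every satisfying assignment has x5 = True.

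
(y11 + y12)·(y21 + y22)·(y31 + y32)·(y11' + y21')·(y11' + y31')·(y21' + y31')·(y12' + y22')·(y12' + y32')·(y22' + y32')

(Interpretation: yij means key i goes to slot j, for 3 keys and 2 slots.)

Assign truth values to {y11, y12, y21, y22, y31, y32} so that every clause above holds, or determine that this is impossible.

UNSATISFIABLE

Suppose y11 = 1.
The clause (y21') is unit, so y21 = 0.
The clause (y22) is unit, so y22 = 1.
The clause (y31') is unit, so y31 = 0.
The clause (y32) is unit, so y32 = 1.
But (y32') is also a unit clause — contradiction.
That branch fails; take y11 = 0 instead.
The clause (y12) is unit, so y12 = 1.
The clause (y22') is unit, so y22 = 0.
The clause (y21) is unit, so y21 = 1.
The clause (y31') is unit, so y31 = 0.
The clause (y32) is unit, so y32 = 1.
But (y32') is also a unit clause — contradiction.
Neither y11 = 1 nor y11 = 0 works.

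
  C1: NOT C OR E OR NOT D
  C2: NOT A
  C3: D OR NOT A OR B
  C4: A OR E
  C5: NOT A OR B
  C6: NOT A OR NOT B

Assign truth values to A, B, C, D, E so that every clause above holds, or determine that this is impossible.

(NOT A) alone gives A = false.
(E) alone gives E = true.
All clauses hold; B, C, D can take either value.

A ↦ false; B ↦ false; C ↦ false; D ↦ true; E ↦ true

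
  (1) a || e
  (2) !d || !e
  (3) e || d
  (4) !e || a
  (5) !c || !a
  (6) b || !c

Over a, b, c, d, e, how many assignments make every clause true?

There are 2^5 = 32 truth assignments over (a, b, c, d, e).
Split on c. With c = true, the clauses containing c are satisfied and !c drops from the rest; 0 of the 2^4 = 16 assignments to the other variables satisfy what remains.
With c = false, by the same count on the reduced clause set, 4 assignments work.
Total: 0 + 4 = 4.

4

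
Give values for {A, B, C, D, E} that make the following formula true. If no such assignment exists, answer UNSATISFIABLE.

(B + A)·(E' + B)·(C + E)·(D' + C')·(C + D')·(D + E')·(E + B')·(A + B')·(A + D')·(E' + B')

A: 1, B: 0, C: 1, D: 0, E: 0

Branch on B: set B = 0.
From the singleton clause (A), A = 1.
From the singleton clause (E'), E = 0.
From the singleton clause (C), C = 1.
From the singleton clause (D'), D = 0.
Every clause now holds.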